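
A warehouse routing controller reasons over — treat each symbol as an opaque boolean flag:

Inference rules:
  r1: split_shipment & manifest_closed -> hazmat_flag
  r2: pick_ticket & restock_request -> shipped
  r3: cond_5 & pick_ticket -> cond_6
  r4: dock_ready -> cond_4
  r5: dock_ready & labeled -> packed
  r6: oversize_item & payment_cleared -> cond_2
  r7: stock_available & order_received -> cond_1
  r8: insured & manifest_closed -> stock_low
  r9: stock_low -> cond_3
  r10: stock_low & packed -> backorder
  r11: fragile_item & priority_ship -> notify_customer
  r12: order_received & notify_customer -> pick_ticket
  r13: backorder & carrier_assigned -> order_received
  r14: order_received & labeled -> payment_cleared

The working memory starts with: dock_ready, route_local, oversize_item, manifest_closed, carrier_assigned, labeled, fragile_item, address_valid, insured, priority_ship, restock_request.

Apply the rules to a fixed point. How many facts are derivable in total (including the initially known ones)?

22

[1] r4 [dock_ready -> cond_4]; r5 [dock_ready & labeled -> packed]; r8 [insured & manifest_closed -> stock_low]; r11 [fragile_item & priority_ship -> notify_customer]. ⇒ new: cond_4, packed, stock_low, notify_customer.
[2] r9 [stock_low -> cond_3]; r10 [stock_low & packed -> backorder]. ⇒ new: cond_3, backorder.
[3] r13 [backorder & carrier_assigned -> order_received]. ⇒ new: order_received.
[4] r12 [order_received & notify_customer -> pick_ticket]; r14 [order_received & labeled -> payment_cleared]. ⇒ new: pick_ticket, payment_cleared.
[5] r2 [pick_ticket & restock_request -> shipped]; r6 [oversize_item & payment_cleared -> cond_2]. ⇒ new: shipped, cond_2.
Closure: {address_valid, backorder, carrier_assigned, cond_2, cond_3, cond_4, dock_ready, fragile_item, insured, labeled, manifest_closed, notify_customer, order_received, oversize_item, packed, payment_cleared, pick_ticket, priority_ship, restock_request, route_local, shipped, stock_low} — 22 facts.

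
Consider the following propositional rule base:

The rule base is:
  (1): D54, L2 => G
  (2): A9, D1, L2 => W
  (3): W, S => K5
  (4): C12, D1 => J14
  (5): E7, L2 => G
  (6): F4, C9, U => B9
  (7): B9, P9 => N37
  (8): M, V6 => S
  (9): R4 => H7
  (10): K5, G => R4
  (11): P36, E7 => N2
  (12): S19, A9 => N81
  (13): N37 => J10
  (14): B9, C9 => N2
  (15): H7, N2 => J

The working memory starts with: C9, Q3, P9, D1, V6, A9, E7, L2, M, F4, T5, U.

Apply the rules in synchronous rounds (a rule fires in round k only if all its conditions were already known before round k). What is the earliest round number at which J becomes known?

Round 1 fires (2), (5), (6), (8), giving W, G, B9, S.
Round 2 fires (3), (7), (14), giving K5, N37, N2.
Round 3 fires (10), (13), giving R4, J10.
Round 4 fires (9), giving H7.
Round 5 fires (15), giving J.
J first appears in round 5.

5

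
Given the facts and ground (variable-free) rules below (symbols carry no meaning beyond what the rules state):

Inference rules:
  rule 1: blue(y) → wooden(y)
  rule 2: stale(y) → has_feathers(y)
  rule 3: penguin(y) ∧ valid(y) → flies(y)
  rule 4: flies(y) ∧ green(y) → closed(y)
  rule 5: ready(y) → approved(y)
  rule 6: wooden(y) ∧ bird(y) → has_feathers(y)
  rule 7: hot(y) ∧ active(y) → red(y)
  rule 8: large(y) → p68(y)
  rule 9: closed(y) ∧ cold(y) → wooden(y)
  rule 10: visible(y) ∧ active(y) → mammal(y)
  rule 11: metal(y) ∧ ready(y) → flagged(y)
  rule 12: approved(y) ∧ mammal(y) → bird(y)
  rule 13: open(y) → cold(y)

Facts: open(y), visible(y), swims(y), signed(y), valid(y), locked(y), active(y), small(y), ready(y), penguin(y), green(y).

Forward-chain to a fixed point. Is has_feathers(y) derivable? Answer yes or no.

yes

Round 1 fires rule 3, rule 5, rule 10, rule 13, giving flies(y), approved(y), mammal(y), cold(y).
Round 2 fires rule 4, rule 12, giving closed(y), bird(y).
Round 3 fires rule 9, giving wooden(y).
Round 4 fires rule 6, giving has_feathers(y).
has_feathers(y) appears in round 4, so it is derivable.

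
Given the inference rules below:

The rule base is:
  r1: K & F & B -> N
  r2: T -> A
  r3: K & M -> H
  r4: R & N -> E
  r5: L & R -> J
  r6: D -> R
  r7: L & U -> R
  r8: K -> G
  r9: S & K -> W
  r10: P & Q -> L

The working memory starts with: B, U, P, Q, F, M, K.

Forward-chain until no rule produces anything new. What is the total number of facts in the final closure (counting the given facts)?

14

Round 1: r1 [K & F & B -> N]; r3 [K & M -> H]; r8 [K -> G]; r10 [P & Q -> L]. New: N, H, G, L.
Round 2: r7 [L & U -> R]. New: R.
Round 3: r4 [R & N -> E]; r5 [L & R -> J]. New: E, J.
Closure: {B, E, F, G, H, J, K, L, M, N, P, Q, R, U} — 14 facts.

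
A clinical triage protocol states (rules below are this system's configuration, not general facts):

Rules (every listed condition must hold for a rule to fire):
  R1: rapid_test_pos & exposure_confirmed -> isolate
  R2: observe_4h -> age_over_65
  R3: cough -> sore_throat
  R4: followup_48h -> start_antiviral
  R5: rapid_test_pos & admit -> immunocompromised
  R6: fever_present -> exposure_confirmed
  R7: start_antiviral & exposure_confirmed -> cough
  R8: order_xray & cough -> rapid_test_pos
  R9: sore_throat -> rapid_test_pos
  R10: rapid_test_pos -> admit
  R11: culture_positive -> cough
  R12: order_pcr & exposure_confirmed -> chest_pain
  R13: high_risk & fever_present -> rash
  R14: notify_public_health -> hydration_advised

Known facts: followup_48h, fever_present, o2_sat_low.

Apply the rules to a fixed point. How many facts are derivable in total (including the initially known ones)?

Round 1 — R4, R6, derive start_antiviral, exposure_confirmed.
Round 2 — R7, derive cough.
Round 3 — R3, derive sore_throat.
Round 4 — R9, derive rapid_test_pos.
Round 5 — R1, R10, derive isolate, admit.
Round 6 — R5, derive immunocompromised.
Closure: {admit, cough, exposure_confirmed, fever_present, followup_48h, immunocompromised, isolate, o2_sat_low, rapid_test_pos, sore_throat, start_antiviral} — 11 facts.

11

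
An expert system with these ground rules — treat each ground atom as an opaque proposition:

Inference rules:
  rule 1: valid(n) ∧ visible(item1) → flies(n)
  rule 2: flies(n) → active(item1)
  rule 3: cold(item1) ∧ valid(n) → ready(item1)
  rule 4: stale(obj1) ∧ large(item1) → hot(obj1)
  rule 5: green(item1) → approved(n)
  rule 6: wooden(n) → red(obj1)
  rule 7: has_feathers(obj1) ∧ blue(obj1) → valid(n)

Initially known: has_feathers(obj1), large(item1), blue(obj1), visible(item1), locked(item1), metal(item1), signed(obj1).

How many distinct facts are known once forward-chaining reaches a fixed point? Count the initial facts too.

Round 1: rule 7 [has_feathers(obj1) ∧ blue(obj1) → valid(n)]. New: valid(n).
Round 2: rule 1 [valid(n) ∧ visible(item1) → flies(n)]. New: flies(n).
Round 3: rule 2 [flies(n) → active(item1)]. New: active(item1).
Closure: {active(item1), blue(obj1), flies(n), has_feathers(obj1), large(item1), locked(item1), metal(item1), signed(obj1), valid(n), visible(item1)} — 10 facts.

10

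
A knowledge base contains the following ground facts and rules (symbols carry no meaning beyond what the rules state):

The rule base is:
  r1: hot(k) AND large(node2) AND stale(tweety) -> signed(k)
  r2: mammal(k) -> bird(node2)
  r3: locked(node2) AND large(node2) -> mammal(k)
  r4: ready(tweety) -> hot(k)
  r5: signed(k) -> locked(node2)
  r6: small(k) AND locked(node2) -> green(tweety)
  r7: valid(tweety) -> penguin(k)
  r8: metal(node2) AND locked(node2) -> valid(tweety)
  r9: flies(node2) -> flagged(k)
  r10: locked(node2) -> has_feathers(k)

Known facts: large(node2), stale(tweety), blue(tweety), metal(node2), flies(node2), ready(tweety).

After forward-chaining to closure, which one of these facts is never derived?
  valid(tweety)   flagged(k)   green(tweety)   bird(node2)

green(tweety)

Round 1: r4 [ready(tweety) -> hot(k)]; r9 [flies(node2) -> flagged(k)]. Adds hot(k), flagged(k).
Round 2: r1 [hot(k) AND large(node2) AND stale(tweety) -> signed(k)]. Adds signed(k).
Round 3: r5 [signed(k) -> locked(node2)]. Adds locked(node2).
Round 4: r3 [locked(node2) AND large(node2) -> mammal(k)]; r8 [metal(node2) AND locked(node2) -> valid(tweety)]; r10 [locked(node2) -> has_feathers(k)]. Adds mammal(k), valid(tweety), has_feathers(k).
Round 5: r2 [mammal(k) -> bird(node2)]; r7 [valid(tweety) -> penguin(k)]. Adds bird(node2), penguin(k).
Derived: valid(tweety) (round 4), bird(node2) (round 5), flagged(k) (round 1). green(tweety) never appears in any round.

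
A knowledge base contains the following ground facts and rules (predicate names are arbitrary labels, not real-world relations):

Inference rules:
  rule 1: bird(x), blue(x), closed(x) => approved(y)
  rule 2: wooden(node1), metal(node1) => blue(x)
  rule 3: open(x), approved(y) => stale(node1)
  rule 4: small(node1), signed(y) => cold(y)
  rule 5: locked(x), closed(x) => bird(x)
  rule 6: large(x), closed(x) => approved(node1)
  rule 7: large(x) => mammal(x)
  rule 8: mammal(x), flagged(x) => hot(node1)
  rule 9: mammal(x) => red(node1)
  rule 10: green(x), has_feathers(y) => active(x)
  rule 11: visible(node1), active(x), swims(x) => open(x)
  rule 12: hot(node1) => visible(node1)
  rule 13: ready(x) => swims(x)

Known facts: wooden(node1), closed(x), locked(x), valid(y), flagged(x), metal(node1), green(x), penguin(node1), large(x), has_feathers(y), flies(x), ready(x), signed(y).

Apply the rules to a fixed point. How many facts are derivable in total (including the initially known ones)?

Round 1: rule 2 [wooden(node1), metal(node1) => blue(x)]; rule 5 [locked(x), closed(x) => bird(x)]; rule 6 [large(x), closed(x) => approved(node1)]; rule 7 [large(x) => mammal(x)]; rule 10 [green(x), has_feathers(y) => active(x)]; rule 13 [ready(x) => swims(x)]. New: blue(x), bird(x), approved(node1), mammal(x), active(x), swims(x).
Round 2: rule 1 [bird(x), blue(x), closed(x) => approved(y)]; rule 8 [mammal(x), flagged(x) => hot(node1)]; rule 9 [mammal(x) => red(node1)]. New: approved(y), hot(node1), red(node1).
Round 3: rule 12 [hot(node1) => visible(node1)]. New: visible(node1).
Round 4: rule 11 [visible(node1), active(x), swims(x) => open(x)]. New: open(x).
Round 5: rule 3 [open(x), approved(y) => stale(node1)]. New: stale(node1).
Closure: {active(x), approved(node1), approved(y), bird(x), blue(x), closed(x), flagged(x), flies(x), green(x), has_feathers(y), hot(node1), large(x), locked(x), mammal(x), metal(node1), open(x), penguin(node1), ready(x), red(node1), signed(y), stale(node1), swims(x), valid(y), visible(node1), wooden(node1)} — 25 facts.

25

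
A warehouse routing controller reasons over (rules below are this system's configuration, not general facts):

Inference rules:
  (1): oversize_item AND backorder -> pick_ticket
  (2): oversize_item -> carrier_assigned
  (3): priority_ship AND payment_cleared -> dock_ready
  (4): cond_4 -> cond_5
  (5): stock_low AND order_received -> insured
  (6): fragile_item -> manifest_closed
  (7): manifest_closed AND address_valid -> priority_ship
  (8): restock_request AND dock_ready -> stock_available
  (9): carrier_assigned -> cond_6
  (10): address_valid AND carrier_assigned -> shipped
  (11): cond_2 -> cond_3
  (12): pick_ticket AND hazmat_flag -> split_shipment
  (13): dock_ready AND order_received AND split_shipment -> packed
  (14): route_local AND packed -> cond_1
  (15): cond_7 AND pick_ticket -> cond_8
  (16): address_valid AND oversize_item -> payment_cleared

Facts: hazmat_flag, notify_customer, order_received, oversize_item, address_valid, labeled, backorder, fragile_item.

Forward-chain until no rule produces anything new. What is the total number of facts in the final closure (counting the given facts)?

[1] (1) [oversize_item AND backorder -> pick_ticket]; (2) [oversize_item -> carrier_assigned]; (6) [fragile_item -> manifest_closed]; (16) [address_valid AND oversize_item -> payment_cleared]. ⇒ new: pick_ticket, carrier_assigned, manifest_closed, payment_cleared.
[2] (7) [manifest_closed AND address_valid -> priority_ship]; (9) [carrier_assigned -> cond_6]; (10) [address_valid AND carrier_assigned -> shipped]; (12) [pick_ticket AND hazmat_flag -> split_shipment]. ⇒ new: priority_ship, cond_6, shipped, split_shipment.
[3] (3) [priority_ship AND payment_cleared -> dock_ready]. ⇒ new: dock_ready.
[4] (13) [dock_ready AND order_received AND split_shipment -> packed]. ⇒ new: packed.
Closure: {address_valid, backorder, carrier_assigned, cond_6, dock_ready, fragile_item, hazmat_flag, labeled, manifest_closed, notify_customer, order_received, oversize_item, packed, payment_cleared, pick_ticket, priority_ship, shipped, split_shipment} — 18 facts.

18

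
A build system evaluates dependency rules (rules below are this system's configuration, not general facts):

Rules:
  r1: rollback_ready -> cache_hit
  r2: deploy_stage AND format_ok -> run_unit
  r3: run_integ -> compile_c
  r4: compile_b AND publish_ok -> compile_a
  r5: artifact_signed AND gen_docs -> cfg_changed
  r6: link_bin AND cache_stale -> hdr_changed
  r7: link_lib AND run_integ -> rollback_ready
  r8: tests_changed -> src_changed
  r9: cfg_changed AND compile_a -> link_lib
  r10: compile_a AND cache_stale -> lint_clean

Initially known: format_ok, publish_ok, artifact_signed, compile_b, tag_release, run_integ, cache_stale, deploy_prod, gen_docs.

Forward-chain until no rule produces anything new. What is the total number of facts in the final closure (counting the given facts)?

16

[1] r3 [run_integ -> compile_c]; r4 [compile_b AND publish_ok -> compile_a]; r5 [artifact_signed AND gen_docs -> cfg_changed]. ⇒ new: compile_c, compile_a, cfg_changed.
[2] r9 [cfg_changed AND compile_a -> link_lib]; r10 [compile_a AND cache_stale -> lint_clean]. ⇒ new: link_lib, lint_clean.
[3] r7 [link_lib AND run_integ -> rollback_ready]. ⇒ new: rollback_ready.
[4] r1 [rollback_ready -> cache_hit]. ⇒ new: cache_hit.
Closure: {artifact_signed, cache_hit, cache_stale, cfg_changed, compile_a, compile_b, compile_c, deploy_prod, format_ok, gen_docs, link_lib, lint_clean, publish_ok, rollback_ready, run_integ, tag_release} — 16 facts.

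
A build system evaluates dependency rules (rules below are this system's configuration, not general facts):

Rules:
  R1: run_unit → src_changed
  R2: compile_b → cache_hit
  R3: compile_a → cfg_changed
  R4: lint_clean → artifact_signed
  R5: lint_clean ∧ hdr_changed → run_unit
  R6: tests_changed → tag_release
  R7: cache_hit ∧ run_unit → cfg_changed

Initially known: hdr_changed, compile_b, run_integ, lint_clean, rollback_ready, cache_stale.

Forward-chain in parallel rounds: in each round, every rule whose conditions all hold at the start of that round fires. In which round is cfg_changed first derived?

Round 1: R2 [compile_b → cache_hit]; R4 [lint_clean → artifact_signed]; R5 [lint_clean ∧ hdr_changed → run_unit]. New: cache_hit, artifact_signed, run_unit.
Round 2: R1 [run_unit → src_changed]; R7 [cache_hit ∧ run_unit → cfg_changed]. New: src_changed, cfg_changed.
cfg_changed first appears in round 2.

2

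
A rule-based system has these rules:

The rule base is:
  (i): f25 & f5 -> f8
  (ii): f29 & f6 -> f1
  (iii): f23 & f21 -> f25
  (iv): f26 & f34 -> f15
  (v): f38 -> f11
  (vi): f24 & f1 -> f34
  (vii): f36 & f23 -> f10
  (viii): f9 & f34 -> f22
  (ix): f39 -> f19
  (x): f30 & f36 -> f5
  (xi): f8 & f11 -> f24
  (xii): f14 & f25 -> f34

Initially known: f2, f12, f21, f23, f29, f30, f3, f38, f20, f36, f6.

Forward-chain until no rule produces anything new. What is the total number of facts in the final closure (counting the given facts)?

[1] (ii) [f29 & f6 -> f1]; (iii) [f23 & f21 -> f25]; (v) [f38 -> f11]; (vii) [f36 & f23 -> f10]; (x) [f30 & f36 -> f5]. ⇒ new: f1, f25, f11, f10, f5.
[2] (i) [f25 & f5 -> f8]. ⇒ new: f8.
[3] (xi) [f8 & f11 -> f24]. ⇒ new: f24.
[4] (vi) [f24 & f1 -> f34]. ⇒ new: f34.
Closure: {f1, f10, f11, f12, f2, f20, f21, f23, f24, f25, f29, f3, f30, f34, f36, f38, f5, f6, f8} — 19 facts.

19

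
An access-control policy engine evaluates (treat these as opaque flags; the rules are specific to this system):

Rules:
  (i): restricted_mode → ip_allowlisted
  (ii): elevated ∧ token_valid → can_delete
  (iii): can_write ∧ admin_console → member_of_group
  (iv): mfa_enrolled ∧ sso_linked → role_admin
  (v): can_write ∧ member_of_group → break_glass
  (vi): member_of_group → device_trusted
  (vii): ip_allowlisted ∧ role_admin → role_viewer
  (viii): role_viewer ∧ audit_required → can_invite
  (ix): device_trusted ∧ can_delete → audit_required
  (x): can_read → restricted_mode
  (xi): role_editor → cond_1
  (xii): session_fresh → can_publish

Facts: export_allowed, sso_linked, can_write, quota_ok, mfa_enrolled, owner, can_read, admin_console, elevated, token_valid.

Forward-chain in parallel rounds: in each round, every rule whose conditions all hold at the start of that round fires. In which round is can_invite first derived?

Round 1: (ii) [elevated ∧ token_valid → can_delete]; (iii) [can_write ∧ admin_console → member_of_group]; (iv) [mfa_enrolled ∧ sso_linked → role_admin]; (x) [can_read → restricted_mode]. New: can_delete, member_of_group, role_admin, restricted_mode.
Round 2: (i) [restricted_mode → ip_allowlisted]; (v) [can_write ∧ member_of_group → break_glass]; (vi) [member_of_group → device_trusted]. New: ip_allowlisted, break_glass, device_trusted.
Round 3: (vii) [ip_allowlisted ∧ role_admin → role_viewer]; (ix) [device_trusted ∧ can_delete → audit_required]. New: role_viewer, audit_required.
Round 4: (viii) [role_viewer ∧ audit_required → can_invite]. New: can_invite.
can_invite first appears in round 4.

4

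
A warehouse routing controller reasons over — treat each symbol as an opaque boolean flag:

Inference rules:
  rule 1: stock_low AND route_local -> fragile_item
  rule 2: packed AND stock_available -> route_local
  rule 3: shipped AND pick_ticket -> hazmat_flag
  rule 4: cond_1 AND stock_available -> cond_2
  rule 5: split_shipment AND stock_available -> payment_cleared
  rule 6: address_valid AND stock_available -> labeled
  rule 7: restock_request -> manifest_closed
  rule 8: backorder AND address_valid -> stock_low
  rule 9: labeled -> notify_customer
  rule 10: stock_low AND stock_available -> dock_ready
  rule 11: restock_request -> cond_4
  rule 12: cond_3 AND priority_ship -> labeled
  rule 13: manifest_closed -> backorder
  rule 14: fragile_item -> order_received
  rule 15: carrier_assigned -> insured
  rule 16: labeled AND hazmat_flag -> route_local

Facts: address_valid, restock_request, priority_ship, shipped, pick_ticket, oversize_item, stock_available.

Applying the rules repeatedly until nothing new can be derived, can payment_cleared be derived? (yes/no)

[1] rule 3 [shipped AND pick_ticket -> hazmat_flag]; rule 6 [address_valid AND stock_available -> labeled]; rule 7 [restock_request -> manifest_closed]; rule 11 [restock_request -> cond_4]. ⇒ new: hazmat_flag, labeled, manifest_closed, cond_4.
[2] rule 9 [labeled -> notify_customer]; rule 13 [manifest_closed -> backorder]; rule 16 [labeled AND hazmat_flag -> route_local]. ⇒ new: notify_customer, backorder, route_local.
[3] rule 8 [backorder AND address_valid -> stock_low]. ⇒ new: stock_low.
[4] rule 1 [stock_low AND route_local -> fragile_item]; rule 10 [stock_low AND stock_available -> dock_ready]. ⇒ new: fragile_item, dock_ready.
[5] rule 14 [fragile_item -> order_received]. ⇒ new: order_received.
Fixed point reached. payment_cleared is concluded only by rule 5; rule 5 needs split_shipment (never derived).

no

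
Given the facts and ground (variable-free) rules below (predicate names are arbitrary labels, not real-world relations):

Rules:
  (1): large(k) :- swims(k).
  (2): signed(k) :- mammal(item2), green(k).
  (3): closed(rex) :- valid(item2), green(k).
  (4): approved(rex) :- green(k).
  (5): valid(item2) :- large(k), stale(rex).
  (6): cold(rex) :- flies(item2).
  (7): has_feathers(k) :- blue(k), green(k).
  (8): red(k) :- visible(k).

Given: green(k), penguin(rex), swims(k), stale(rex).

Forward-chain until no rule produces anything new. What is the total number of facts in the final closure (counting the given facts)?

Round 1: (1) [large(k) :- swims(k).]; (4) [approved(rex) :- green(k).]. Adds large(k), approved(rex).
Round 2: (5) [valid(item2) :- large(k), stale(rex).]. Adds valid(item2).
Round 3: (3) [closed(rex) :- valid(item2), green(k).]. Adds closed(rex).
Closure: {approved(rex), closed(rex), green(k), large(k), penguin(rex), stale(rex), swims(k), valid(item2)} — 8 facts.

8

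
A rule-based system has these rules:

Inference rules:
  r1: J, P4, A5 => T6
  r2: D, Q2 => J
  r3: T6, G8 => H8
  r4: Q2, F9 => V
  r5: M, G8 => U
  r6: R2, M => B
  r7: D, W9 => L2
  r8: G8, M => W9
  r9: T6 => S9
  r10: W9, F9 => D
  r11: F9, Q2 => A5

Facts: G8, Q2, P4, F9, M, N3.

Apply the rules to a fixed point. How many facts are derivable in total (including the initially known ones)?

[1] r4 [Q2, F9 => V]; r5 [M, G8 => U]; r8 [G8, M => W9]; r11 [F9, Q2 => A5]. ⇒ new: V, U, W9, A5.
[2] r10 [W9, F9 => D]. ⇒ new: D.
[3] r2 [D, Q2 => J]; r7 [D, W9 => L2]. ⇒ new: J, L2.
[4] r1 [J, P4, A5 => T6]. ⇒ new: T6.
[5] r3 [T6, G8 => H8]; r9 [T6 => S9]. ⇒ new: H8, S9.
Closure: {A5, D, F9, G8, H8, J, L2, M, N3, P4, Q2, S9, T6, U, V, W9} — 16 facts.

16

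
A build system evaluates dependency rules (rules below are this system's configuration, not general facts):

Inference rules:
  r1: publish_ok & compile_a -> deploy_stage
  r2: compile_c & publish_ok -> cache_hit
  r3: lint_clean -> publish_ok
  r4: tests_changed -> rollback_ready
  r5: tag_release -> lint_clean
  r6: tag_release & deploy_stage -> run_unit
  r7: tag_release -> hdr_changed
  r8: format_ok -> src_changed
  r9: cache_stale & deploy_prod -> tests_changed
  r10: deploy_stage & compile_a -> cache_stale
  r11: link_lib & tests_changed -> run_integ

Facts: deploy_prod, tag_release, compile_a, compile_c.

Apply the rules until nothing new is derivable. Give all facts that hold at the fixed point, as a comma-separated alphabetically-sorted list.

cache_hit, cache_stale, compile_a, compile_c, deploy_prod, deploy_stage, hdr_changed, lint_clean, publish_ok, rollback_ready, run_unit, tag_release, tests_changed

Round 1 — r5, r7, derive lint_clean, hdr_changed.
Round 2 — r3, derive publish_ok.
Round 3 — r1, r2, derive deploy_stage, cache_hit.
Round 4 — r6, r10, derive run_unit, cache_stale.
Round 5 — r9, derive tests_changed.
Round 6 — r4, derive rollback_ready.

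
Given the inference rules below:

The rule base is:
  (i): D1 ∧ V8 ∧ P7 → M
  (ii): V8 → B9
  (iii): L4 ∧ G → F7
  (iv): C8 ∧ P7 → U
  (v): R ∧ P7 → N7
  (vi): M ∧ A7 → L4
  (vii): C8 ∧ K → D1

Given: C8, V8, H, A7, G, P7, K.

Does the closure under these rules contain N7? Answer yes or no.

[1] (ii) [V8 → B9]; (iv) [C8 ∧ P7 → U]; (vii) [C8 ∧ K → D1]. ⇒ new: B9, U, D1.
[2] (i) [D1 ∧ V8 ∧ P7 → M]. ⇒ new: M.
[3] (vi) [M ∧ A7 → L4]. ⇒ new: L4.
[4] (iii) [L4 ∧ G → F7]. ⇒ new: F7.
Fixed point reached. N7 is concluded only by (v); (v) needs R (never derived).

no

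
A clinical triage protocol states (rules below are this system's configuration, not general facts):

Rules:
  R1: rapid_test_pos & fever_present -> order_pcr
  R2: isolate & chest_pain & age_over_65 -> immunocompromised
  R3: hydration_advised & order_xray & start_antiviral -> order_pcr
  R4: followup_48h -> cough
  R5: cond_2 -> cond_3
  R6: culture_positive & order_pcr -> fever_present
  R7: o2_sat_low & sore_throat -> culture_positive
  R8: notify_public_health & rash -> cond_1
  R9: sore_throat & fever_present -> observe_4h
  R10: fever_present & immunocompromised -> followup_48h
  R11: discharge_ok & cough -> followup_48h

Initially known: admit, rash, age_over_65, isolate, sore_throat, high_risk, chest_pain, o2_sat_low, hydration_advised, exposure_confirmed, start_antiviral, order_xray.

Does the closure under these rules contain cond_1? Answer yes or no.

Round 1 fires R2, R3, R7, giving immunocompromised, order_pcr, culture_positive.
Round 2 fires R6, giving fever_present.
Round 3 fires R9, R10, giving observe_4h, followup_48h.
Round 4 fires R4, giving cough.
Fixed point reached. cond_1 is concluded only by R8; R8 needs notify_public_health (never derived).

no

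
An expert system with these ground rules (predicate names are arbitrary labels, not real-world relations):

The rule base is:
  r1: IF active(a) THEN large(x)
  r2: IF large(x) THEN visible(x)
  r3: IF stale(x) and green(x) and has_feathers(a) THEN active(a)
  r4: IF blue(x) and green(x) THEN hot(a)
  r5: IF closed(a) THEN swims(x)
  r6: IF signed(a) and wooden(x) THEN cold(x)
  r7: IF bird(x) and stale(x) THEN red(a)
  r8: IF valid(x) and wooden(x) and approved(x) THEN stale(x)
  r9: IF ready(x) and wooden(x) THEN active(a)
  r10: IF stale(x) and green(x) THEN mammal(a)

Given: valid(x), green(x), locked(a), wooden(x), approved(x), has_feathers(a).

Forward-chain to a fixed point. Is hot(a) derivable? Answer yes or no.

[1] r8 [IF valid(x) and wooden(x) and approved(x) THEN stale(x)]. ⇒ new: stale(x).
[2] r3 [IF stale(x) and green(x) and has_feathers(a) THEN active(a)]; r10 [IF stale(x) and green(x) THEN mammal(a)]. ⇒ new: active(a), mammal(a).
[3] r1 [IF active(a) THEN large(x)]. ⇒ new: large(x).
[4] r2 [IF large(x) THEN visible(x)]. ⇒ new: visible(x).
Fixed point reached. hot(a) is concluded only by r4; r4 needs blue(x) (never derived).

no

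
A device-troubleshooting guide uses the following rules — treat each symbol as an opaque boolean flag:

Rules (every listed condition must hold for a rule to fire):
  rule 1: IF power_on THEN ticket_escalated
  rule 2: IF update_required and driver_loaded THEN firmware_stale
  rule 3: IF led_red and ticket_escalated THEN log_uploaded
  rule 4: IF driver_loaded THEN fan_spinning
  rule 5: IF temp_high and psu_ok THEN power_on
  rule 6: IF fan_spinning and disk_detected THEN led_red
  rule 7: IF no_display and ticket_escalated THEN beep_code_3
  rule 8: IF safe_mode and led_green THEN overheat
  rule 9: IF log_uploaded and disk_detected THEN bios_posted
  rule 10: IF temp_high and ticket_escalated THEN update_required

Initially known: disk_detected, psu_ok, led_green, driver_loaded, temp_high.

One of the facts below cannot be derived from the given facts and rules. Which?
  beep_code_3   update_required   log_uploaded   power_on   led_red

Round 1 — rule 4, rule 5, derive fan_spinning, power_on.
Round 2 — rule 1, rule 6, derive ticket_escalated, led_red.
Round 3 — rule 3, rule 10, derive log_uploaded, update_required.
Round 4 — rule 2, rule 9, derive firmware_stale, bios_posted.
Derived: power_on (round 1), update_required (round 3), log_uploaded (round 3), led_red (round 2). beep_code_3 never appears in any round.

beep_code_3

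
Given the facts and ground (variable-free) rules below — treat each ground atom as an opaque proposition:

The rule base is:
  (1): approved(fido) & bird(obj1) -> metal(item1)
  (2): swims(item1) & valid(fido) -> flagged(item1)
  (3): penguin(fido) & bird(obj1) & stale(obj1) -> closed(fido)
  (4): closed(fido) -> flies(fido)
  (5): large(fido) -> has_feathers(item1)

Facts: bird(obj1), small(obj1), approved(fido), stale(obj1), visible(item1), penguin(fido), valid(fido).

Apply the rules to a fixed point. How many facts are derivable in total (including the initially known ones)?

10

Round 1: (1) [approved(fido) & bird(obj1) -> metal(item1)]; (3) [penguin(fido) & bird(obj1) & stale(obj1) -> closed(fido)]. Adds metal(item1), closed(fido).
Round 2: (4) [closed(fido) -> flies(fido)]. Adds flies(fido).
Closure: {approved(fido), bird(obj1), closed(fido), flies(fido), metal(item1), penguin(fido), small(obj1), stale(obj1), valid(fido), visible(item1)} — 10 facts.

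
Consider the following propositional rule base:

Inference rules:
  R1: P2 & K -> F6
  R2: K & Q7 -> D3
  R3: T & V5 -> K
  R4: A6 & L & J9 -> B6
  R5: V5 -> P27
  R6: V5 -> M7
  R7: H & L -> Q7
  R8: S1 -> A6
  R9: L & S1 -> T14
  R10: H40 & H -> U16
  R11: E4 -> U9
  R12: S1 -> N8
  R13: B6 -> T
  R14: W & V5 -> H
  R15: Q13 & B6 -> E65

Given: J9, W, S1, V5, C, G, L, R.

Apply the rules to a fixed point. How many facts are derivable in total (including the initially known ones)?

19

Round 1: R5 [V5 -> P27]; R6 [V5 -> M7]; R8 [S1 -> A6]; R9 [L & S1 -> T14]; R12 [S1 -> N8]; R14 [W & V5 -> H]. Adds P27, M7, A6, T14, N8, H.
Round 2: R4 [A6 & L & J9 -> B6]; R7 [H & L -> Q7]. Adds B6, Q7.
Round 3: R13 [B6 -> T]. Adds T.
Round 4: R3 [T & V5 -> K]. Adds K.
Round 5: R2 [K & Q7 -> D3]. Adds D3.
Closure: {A6, B6, C, D3, G, H, J9, K, L, M7, N8, P27, Q7, R, S1, T, T14, V5, W} — 19 facts.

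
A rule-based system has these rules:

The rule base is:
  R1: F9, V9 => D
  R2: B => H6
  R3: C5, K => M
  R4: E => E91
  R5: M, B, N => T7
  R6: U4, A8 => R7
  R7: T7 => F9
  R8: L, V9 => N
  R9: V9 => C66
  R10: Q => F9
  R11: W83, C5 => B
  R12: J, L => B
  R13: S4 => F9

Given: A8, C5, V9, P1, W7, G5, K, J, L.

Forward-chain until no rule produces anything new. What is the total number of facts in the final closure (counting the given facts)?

[1] R3 [C5, K => M]; R8 [L, V9 => N]; R9 [V9 => C66]; R12 [J, L => B]. ⇒ new: M, N, C66, B.
[2] R2 [B => H6]; R5 [M, B, N => T7]. ⇒ new: H6, T7.
[3] R7 [T7 => F9]. ⇒ new: F9.
[4] R1 [F9, V9 => D]. ⇒ new: D.
Closure: {A8, B, C5, C66, D, F9, G5, H6, J, K, L, M, N, P1, T7, V9, W7} — 17 facts.

17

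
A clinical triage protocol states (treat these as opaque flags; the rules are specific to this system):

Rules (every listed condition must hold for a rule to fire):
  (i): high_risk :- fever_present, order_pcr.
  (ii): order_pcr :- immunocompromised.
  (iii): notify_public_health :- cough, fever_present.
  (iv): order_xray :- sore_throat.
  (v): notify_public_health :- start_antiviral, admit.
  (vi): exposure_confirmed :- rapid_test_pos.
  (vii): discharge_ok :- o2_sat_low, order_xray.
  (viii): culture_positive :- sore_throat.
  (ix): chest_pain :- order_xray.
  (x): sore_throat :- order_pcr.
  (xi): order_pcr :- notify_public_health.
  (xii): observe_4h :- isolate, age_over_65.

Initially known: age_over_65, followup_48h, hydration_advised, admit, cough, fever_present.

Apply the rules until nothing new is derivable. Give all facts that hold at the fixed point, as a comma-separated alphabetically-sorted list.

Round 1: (iii) [notify_public_health :- cough, fever_present.]. Adds notify_public_health.
Round 2: (xi) [order_pcr :- notify_public_health.]. Adds order_pcr.
Round 3: (i) [high_risk :- fever_present, order_pcr.]; (x) [sore_throat :- order_pcr.]. Adds high_risk, sore_throat.
Round 4: (iv) [order_xray :- sore_throat.]; (viii) [culture_positive :- sore_throat.]. Adds order_xray, culture_positive.
Round 5: (ix) [chest_pain :- order_xray.]. Adds chest_pain.

admit, age_over_65, chest_pain, cough, culture_positive, fever_present, followup_48h, high_risk, hydration_advised, notify_public_health, order_pcr, order_xray, sore_throat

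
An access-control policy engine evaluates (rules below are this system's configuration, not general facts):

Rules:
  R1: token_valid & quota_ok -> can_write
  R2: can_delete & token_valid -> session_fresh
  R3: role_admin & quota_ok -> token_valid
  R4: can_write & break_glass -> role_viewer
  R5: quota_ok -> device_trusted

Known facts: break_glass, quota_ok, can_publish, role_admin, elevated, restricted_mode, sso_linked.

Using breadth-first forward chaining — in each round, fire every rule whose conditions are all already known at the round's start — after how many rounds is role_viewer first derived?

[1] R3 [role_admin & quota_ok -> token_valid]; R5 [quota_ok -> device_trusted]. ⇒ new: token_valid, device_trusted.
[2] R1 [token_valid & quota_ok -> can_write]. ⇒ new: can_write.
[3] R4 [can_write & break_glass -> role_viewer]. ⇒ new: role_viewer.
role_viewer first appears in round 3.

3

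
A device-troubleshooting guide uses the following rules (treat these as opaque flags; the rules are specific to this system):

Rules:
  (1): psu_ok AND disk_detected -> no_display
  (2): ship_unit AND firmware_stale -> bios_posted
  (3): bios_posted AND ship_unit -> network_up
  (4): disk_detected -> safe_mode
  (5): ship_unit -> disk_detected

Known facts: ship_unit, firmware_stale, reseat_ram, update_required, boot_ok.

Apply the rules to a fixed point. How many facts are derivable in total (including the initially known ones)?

9

[1] (2) [ship_unit AND firmware_stale -> bios_posted]; (5) [ship_unit -> disk_detected]. ⇒ new: bios_posted, disk_detected.
[2] (3) [bios_posted AND ship_unit -> network_up]; (4) [disk_detected -> safe_mode]. ⇒ new: network_up, safe_mode.
Closure: {bios_posted, boot_ok, disk_detected, firmware_stale, network_up, reseat_ram, safe_mode, ship_unit, update_required} — 9 facts.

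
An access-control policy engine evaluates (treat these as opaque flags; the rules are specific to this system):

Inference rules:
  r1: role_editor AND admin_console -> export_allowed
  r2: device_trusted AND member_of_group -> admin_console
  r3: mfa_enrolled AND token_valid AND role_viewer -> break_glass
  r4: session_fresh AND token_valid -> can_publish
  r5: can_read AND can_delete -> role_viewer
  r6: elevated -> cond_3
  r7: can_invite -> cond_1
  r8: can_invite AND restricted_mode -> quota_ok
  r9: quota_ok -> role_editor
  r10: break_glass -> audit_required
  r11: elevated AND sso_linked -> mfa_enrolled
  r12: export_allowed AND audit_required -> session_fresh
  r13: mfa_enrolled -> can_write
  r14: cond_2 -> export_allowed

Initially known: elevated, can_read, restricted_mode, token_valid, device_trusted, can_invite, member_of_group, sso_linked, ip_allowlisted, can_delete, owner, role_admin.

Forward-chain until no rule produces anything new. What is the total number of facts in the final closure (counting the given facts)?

25

Round 1 fires r2, r5, r6, r7, r8, r11, giving admin_console, role_viewer, cond_3, cond_1, quota_ok, mfa_enrolled.
Round 2 fires r3, r9, r13, giving break_glass, role_editor, can_write.
Round 3 fires r1, r10, giving export_allowed, audit_required.
Round 4 fires r12, giving session_fresh.
Round 5 fires r4, giving can_publish.
Closure: {admin_console, audit_required, break_glass, can_delete, can_invite, can_publish, can_read, can_write, cond_1, cond_3, device_trusted, elevated, export_allowed, ip_allowlisted, member_of_group, mfa_enrolled, owner, quota_ok, restricted_mode, role_admin, role_editor, role_viewer, session_fresh, sso_linked, token_valid} — 25 facts.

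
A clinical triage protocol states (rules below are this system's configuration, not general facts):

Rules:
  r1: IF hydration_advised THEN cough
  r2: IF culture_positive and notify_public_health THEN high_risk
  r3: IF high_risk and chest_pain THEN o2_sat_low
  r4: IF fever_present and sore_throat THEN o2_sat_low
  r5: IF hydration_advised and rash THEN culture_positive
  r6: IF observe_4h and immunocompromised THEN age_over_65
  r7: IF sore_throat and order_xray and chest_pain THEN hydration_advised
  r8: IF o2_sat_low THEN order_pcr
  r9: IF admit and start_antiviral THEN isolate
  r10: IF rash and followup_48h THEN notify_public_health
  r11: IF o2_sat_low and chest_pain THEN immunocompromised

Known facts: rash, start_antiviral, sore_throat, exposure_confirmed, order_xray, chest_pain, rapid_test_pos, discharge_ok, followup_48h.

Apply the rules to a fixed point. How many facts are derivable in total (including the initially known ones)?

[1] r7 [IF sore_throat and order_xray and chest_pain THEN hydration_advised]; r10 [IF rash and followup_48h THEN notify_public_health]. ⇒ new: hydration_advised, notify_public_health.
[2] r1 [IF hydration_advised THEN cough]; r5 [IF hydration_advised and rash THEN culture_positive]. ⇒ new: cough, culture_positive.
[3] r2 [IF culture_positive and notify_public_health THEN high_risk]. ⇒ new: high_risk.
[4] r3 [IF high_risk and chest_pain THEN o2_sat_low]. ⇒ new: o2_sat_low.
[5] r8 [IF o2_sat_low THEN order_pcr]; r11 [IF o2_sat_low and chest_pain THEN immunocompromised]. ⇒ new: order_pcr, immunocompromised.
Closure: {chest_pain, cough, culture_positive, discharge_ok, exposure_confirmed, followup_48h, high_risk, hydration_advised, immunocompromised, notify_public_health, o2_sat_low, order_pcr, order_xray, rapid_test_pos, rash, sore_throat, start_antiviral} — 17 facts.

17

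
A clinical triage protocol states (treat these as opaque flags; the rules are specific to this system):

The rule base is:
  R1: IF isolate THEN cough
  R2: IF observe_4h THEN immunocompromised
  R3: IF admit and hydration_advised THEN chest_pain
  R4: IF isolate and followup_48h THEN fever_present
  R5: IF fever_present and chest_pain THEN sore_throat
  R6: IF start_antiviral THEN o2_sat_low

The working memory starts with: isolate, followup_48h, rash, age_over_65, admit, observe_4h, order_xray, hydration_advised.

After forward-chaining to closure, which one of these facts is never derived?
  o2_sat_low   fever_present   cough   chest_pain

o2_sat_low

Round 1: R1 [IF isolate THEN cough]; R2 [IF observe_4h THEN immunocompromised]; R3 [IF admit and hydration_advised THEN chest_pain]; R4 [IF isolate and followup_48h THEN fever_present]. Adds cough, immunocompromised, chest_pain, fever_present.
Round 2: R5 [IF fever_present and chest_pain THEN sore_throat]. Adds sore_throat.
Derived: chest_pain (round 1), fever_present (round 1), cough (round 1). o2_sat_low never appears in any round.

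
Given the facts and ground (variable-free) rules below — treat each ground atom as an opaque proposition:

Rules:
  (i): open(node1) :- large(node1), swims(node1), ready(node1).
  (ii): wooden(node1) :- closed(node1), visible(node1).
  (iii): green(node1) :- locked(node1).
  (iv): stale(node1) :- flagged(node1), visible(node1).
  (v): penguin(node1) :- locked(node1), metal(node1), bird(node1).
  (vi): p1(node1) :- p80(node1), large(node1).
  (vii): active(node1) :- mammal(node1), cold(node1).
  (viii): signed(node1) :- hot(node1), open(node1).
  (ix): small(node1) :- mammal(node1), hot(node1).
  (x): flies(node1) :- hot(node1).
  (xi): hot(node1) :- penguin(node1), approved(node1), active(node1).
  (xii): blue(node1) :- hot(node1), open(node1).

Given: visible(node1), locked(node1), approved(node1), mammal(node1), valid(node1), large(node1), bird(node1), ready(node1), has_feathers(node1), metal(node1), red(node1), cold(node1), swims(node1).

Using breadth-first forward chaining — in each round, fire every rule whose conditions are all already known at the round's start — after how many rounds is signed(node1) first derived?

3

[1] (i) [open(node1) :- large(node1), swims(node1), ready(node1).]; (iii) [green(node1) :- locked(node1).]; (v) [penguin(node1) :- locked(node1), metal(node1), bird(node1).]; (vii) [active(node1) :- mammal(node1), cold(node1).]. ⇒ new: open(node1), green(node1), penguin(node1), active(node1).
[2] (xi) [hot(node1) :- penguin(node1), approved(node1), active(node1).]. ⇒ new: hot(node1).
[3] (viii) [signed(node1) :- hot(node1), open(node1).]; (ix) [small(node1) :- mammal(node1), hot(node1).]; (x) [flies(node1) :- hot(node1).]; (xii) [blue(node1) :- hot(node1), open(node1).]. ⇒ new: signed(node1), small(node1), flies(node1), blue(node1).
signed(node1) first appears in round 3.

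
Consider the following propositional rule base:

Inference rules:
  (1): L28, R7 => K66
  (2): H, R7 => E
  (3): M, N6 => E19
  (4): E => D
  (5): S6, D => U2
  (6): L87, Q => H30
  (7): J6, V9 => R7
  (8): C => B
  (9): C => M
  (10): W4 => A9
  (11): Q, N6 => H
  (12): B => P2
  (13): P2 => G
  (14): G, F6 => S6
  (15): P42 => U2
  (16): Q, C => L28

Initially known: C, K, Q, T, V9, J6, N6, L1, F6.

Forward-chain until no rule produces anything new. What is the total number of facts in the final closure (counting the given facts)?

Round 1: (7) [J6, V9 => R7]; (8) [C => B]; (9) [C => M]; (11) [Q, N6 => H]; (16) [Q, C => L28]. New: R7, B, M, H, L28.
Round 2: (1) [L28, R7 => K66]; (2) [H, R7 => E]; (3) [M, N6 => E19]; (12) [B => P2]. New: K66, E, E19, P2.
Round 3: (4) [E => D]; (13) [P2 => G]. New: D, G.
Round 4: (14) [G, F6 => S6]. New: S6.
Round 5: (5) [S6, D => U2]. New: U2.
Closure: {B, C, D, E, E19, F6, G, H, J6, K, K66, L1, L28, M, N6, P2, Q, R7, S6, T, U2, V9} — 22 facts.

22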